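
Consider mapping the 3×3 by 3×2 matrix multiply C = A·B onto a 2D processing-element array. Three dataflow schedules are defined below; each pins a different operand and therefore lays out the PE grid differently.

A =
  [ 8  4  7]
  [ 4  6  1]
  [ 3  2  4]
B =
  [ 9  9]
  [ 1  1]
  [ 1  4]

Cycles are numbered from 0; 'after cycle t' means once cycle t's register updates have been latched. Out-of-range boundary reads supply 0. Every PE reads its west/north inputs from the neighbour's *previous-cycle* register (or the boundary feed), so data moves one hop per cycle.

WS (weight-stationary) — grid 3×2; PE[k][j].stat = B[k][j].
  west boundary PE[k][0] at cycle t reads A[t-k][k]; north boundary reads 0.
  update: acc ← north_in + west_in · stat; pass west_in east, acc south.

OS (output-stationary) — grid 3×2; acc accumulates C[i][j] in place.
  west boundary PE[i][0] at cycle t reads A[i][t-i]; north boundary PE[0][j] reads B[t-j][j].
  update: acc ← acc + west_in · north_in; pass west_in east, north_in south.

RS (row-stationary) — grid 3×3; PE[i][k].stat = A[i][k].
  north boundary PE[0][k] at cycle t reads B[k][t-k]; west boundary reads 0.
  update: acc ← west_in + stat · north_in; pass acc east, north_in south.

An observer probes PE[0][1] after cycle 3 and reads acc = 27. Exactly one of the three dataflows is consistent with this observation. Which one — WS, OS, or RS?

dataflow = WS

— WS: 3×2; PE[0][1] trace:
  after 0 — PE[0][1] acc=0, pass-E 0, pass-S 0
  after 1 — PE[0][1] acc=72, pass-E 8, pass-S 72
  after 2 — PE[0][1] acc=36, pass-E 4, pass-S 36
  after 3 — PE[0][1] acc=27, pass-E 3, pass-S 27
— OS: 3×2; PE[0][1] trace:
  after 0 — PE[0][1] acc=0, pass-E 0, pass-S 0
  after 1 — PE[0][1] acc=72, pass-E 8, pass-S 9
  after 2 — PE[0][1] acc=76, pass-E 4, pass-S 1
  after 3 — PE[0][1] acc=104, pass-E 7, pass-S 4
— RS: 3×3; PE[0][1] trace:
  after 0 — PE[0][1] acc=0, pass-E 0, pass-S 0
  after 1 — PE[0][1] acc=76, pass-E 76, pass-S 1
  after 2 — PE[0][1] acc=76, pass-E 76, pass-S 1
  after 3 — PE[0][1] acc=0, pass-E 0, pass-S 0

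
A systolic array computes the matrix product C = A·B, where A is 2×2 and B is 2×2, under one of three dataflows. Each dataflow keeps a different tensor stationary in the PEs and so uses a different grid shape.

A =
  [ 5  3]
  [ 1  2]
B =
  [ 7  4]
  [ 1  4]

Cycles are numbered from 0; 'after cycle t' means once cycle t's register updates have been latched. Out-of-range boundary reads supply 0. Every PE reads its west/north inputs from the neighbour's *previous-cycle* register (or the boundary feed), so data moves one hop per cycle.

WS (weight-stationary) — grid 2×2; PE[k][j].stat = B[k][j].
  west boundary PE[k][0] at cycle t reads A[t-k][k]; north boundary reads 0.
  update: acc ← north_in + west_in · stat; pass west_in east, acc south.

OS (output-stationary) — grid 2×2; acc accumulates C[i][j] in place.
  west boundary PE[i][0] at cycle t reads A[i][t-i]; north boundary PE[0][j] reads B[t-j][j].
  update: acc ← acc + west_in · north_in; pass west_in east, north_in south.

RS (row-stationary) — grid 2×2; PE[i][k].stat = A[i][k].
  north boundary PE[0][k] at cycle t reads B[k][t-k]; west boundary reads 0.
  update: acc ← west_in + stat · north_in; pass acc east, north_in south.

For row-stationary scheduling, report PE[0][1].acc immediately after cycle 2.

RS on a 2×2 grid — tracing PE[0][1] and its feeders:
  @0  [0,0]  acc 35  |  →35  ↓7
  @0  [0,1]  acc 0  |  →0  ↓0
  @1  [0,0]  acc 20  |  →20  ↓4
  @1  [0,1]  acc 38  |  →38  ↓1
  @2  [0,0]  acc 0  |  →0  ↓0
  @2  [0,1]  acc 32  |  →32  ↓4

PE[0][1].acc = 32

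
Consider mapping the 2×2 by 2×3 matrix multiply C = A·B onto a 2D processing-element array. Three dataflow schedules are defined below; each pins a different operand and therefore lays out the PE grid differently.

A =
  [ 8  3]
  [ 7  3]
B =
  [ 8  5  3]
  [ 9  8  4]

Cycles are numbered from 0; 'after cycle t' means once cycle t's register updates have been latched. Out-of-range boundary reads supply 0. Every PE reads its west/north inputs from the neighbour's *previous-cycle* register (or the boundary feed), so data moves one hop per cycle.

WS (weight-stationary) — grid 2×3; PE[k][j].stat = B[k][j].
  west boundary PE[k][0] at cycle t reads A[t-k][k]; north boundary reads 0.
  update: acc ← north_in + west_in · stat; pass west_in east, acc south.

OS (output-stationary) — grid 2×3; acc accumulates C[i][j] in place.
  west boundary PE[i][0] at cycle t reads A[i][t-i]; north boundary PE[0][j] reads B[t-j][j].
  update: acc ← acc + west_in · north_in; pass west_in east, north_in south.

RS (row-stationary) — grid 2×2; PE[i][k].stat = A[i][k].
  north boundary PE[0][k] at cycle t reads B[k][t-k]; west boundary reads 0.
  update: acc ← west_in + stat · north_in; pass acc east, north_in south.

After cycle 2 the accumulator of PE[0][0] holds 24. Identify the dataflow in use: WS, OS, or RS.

WS (2×3 grid), PE[0][0]:
  [0] (0,0) acc=64 (h:8 v:64)
  [1] (0,0) acc=56 (h:7 v:56)
  [2] (0,0) acc=0 (h:0 v:0)
OS (2×3 grid), PE[0][0]:
  [0] (0,0) acc=64 (h:8 v:8)
  [1] (0,0) acc=91 (h:3 v:9)
  [2] (0,0) acc=91 (h:0 v:0)
RS (2×2 grid), PE[0][0]:
  [0] (0,0) acc=64 (h:64 v:8)
  [1] (0,0) acc=40 (h:40 v:5)
  [2] (0,0) acc=24 (h:24 v:3)

dataflow = RS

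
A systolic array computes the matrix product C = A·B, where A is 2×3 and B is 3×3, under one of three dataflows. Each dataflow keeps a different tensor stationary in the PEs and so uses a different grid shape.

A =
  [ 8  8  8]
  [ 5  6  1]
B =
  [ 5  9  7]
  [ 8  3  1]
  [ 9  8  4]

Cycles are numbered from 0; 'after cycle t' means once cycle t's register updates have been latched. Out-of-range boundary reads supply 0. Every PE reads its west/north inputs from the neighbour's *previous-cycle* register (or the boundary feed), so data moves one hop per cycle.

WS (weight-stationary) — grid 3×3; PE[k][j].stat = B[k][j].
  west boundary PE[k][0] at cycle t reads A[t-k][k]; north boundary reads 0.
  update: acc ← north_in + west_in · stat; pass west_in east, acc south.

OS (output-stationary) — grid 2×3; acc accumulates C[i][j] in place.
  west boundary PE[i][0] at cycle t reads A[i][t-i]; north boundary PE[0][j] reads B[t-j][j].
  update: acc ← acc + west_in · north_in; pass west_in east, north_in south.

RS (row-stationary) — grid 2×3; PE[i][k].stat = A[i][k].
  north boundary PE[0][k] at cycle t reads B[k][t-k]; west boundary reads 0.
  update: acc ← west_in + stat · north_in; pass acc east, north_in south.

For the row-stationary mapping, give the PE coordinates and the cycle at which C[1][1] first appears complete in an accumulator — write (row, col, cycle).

(row, col, cycle) = (1, 2, 4)

RS: C[1][1] accumulates in PE[1][2]:
  @0  [1,2]  acc 0  |  →0  ↓0
  @1  [1,2]  acc 0  |  →0  ↓0
  @2  [1,2]  acc 0  |  →0  ↓0
  @3  [1,2]  acc 82  |  →82  ↓9
  @4  [1,2]  acc 71  |  →71  ↓8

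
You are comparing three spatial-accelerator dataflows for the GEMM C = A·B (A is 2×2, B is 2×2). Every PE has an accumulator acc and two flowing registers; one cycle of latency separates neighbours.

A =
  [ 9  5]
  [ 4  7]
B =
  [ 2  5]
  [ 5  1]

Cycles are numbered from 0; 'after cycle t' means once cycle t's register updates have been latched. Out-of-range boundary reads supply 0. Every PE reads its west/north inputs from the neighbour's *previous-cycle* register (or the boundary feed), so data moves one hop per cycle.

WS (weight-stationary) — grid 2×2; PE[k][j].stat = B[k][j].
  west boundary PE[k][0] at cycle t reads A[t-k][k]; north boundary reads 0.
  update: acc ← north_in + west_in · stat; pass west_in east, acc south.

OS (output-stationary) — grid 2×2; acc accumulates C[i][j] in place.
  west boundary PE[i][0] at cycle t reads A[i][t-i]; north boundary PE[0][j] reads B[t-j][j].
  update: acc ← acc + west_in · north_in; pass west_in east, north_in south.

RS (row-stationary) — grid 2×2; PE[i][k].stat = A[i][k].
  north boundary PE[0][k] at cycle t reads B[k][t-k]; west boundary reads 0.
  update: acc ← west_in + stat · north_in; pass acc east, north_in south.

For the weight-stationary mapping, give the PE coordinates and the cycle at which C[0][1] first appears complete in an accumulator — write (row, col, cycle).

(row, col, cycle) = (1, 1, 2)

WS: C[0][1] accumulates in PE[1][1]:
  cycle 0: PE[1][1] → acc 0, east 0, south 0
  cycle 1: PE[1][1] → acc 0, east 0, south 0
  cycle 2: PE[1][1] → acc 50, east 5, south 50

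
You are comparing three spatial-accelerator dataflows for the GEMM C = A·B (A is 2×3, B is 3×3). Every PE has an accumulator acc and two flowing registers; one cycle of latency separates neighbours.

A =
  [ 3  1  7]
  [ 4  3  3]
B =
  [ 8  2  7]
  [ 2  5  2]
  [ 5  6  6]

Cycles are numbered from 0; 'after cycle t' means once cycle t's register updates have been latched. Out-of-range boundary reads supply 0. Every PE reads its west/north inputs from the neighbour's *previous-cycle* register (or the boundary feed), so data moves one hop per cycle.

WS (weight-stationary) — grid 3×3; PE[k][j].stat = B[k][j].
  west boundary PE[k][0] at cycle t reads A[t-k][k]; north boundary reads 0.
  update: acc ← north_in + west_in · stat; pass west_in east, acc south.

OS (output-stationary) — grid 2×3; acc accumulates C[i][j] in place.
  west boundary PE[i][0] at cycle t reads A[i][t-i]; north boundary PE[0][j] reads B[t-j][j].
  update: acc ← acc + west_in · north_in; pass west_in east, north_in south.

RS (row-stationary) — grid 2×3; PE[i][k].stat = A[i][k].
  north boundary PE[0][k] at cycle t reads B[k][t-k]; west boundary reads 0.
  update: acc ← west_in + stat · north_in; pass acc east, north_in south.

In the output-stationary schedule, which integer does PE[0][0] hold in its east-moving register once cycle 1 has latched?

register = 1

Tracing OS — 2×3 array, target PE[0][0]:
  c0 r0c0: 24 / 3 / 8
  c1 r0c0: 26 / 1 / 2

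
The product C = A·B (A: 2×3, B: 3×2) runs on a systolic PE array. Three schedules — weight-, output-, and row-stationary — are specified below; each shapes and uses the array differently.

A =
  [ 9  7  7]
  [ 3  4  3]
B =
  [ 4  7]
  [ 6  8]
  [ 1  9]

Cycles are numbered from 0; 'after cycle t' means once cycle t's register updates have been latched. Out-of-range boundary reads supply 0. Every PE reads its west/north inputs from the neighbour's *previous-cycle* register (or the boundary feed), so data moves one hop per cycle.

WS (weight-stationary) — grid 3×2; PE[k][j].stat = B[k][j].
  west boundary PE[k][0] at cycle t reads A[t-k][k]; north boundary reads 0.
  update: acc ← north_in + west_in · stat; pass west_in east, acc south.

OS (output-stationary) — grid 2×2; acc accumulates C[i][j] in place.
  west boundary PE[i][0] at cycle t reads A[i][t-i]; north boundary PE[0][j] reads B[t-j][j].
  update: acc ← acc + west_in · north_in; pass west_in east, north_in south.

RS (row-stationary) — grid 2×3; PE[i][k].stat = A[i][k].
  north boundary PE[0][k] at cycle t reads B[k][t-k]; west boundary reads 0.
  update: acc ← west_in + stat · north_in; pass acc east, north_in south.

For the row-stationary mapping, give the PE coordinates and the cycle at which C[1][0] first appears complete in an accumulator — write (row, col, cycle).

RS: C[1][0] accumulates in PE[1][2]:
  step 0 · PE1,2: acc=0; fwd→0 fwd↓0
  step 1 · PE1,2: acc=0; fwd→0 fwd↓0
  step 2 · PE1,2: acc=0; fwd→0 fwd↓0
  step 3 · PE1,2: acc=39; fwd→39 fwd↓1

(row, col, cycle) = (1, 2, 3)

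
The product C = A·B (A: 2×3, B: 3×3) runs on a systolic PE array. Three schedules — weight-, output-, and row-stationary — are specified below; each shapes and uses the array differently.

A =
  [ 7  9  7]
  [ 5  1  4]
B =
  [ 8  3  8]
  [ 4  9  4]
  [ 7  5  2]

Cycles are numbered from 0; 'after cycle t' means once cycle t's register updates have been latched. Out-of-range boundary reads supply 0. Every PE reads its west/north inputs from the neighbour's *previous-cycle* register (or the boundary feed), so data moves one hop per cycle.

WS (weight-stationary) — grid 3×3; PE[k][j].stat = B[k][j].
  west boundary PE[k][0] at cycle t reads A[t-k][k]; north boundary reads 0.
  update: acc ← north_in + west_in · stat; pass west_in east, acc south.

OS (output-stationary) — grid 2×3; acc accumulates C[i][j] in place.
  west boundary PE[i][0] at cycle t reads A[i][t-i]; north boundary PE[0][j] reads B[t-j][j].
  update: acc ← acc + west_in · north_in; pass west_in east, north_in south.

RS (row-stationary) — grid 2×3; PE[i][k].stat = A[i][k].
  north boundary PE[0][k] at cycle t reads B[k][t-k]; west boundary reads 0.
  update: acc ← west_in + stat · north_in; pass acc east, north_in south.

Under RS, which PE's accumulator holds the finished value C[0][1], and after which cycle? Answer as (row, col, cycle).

(row, col, cycle) = (0, 2, 3)

RS — PE[0][2] is where C[0][1] collects:
  0: (0,2).acc=0  regs=<0,0>
  1: (0,2).acc=0  regs=<0,0>
  2: (0,2).acc=141  regs=<141,7>
  3: (0,2).acc=137  regs=<137,5>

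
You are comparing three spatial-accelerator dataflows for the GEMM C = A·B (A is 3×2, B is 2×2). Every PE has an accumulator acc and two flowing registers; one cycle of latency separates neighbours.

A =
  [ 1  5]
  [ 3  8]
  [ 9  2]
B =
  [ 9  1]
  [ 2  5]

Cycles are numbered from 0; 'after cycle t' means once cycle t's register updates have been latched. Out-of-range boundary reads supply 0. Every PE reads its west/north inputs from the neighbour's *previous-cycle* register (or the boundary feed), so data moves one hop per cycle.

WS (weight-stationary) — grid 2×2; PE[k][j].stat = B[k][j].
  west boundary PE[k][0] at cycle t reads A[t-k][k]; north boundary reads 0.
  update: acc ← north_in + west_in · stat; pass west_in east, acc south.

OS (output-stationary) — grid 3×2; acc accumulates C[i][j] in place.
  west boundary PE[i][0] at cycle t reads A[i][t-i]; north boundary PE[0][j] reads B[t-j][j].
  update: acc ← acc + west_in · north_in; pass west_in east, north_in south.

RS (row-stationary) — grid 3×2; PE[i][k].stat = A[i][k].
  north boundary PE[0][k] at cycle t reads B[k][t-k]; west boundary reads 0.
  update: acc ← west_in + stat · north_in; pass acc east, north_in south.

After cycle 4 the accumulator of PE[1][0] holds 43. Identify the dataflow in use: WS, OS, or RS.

— WS: 2×2; PE[1][0] trace:
  0: (1,0).acc=0  regs=<0,0>
  1: (1,0).acc=19  regs=<5,19>
  2: (1,0).acc=43  regs=<8,43>
  3: (1,0).acc=85  regs=<2,85>
  4: (1,0).acc=0  regs=<0,0>
— OS: 3×2; PE[1][0] trace:
  0: (1,0).acc=0  regs=<0,0>
  1: (1,0).acc=27  regs=<3,9>
  2: (1,0).acc=43  regs=<8,2>
  3: (1,0).acc=43  regs=<0,0>
  4: (1,0).acc=43  regs=<0,0>
— RS: 3×2; PE[1][0] trace:
  0: (1,0).acc=0  regs=<0,0>
  1: (1,0).acc=27  regs=<27,9>
  2: (1,0).acc=3  regs=<3,1>
  3: (1,0).acc=0  regs=<0,0>
  4: (1,0).acc=0  regs=<0,0>

dataflow = OS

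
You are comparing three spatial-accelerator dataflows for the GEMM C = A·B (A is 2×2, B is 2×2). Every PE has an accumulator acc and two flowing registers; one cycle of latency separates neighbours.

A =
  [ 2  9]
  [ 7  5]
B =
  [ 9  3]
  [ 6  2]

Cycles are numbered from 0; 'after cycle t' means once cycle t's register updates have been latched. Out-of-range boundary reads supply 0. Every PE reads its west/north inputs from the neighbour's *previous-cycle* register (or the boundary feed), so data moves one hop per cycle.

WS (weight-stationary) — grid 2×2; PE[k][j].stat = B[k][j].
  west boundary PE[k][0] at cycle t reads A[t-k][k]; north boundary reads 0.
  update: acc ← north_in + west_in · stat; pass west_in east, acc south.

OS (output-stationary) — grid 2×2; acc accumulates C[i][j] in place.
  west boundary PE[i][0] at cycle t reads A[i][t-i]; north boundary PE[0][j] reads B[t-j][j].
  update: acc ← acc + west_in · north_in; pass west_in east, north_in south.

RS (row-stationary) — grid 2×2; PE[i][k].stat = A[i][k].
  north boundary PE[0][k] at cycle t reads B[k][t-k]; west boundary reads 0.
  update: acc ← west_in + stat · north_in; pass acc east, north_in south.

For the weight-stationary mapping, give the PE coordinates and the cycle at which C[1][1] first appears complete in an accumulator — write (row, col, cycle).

Under WS, C[1][1] lands at PE[1][1]:
  0: (1,1).acc=0  regs=<0,0>
  1: (1,1).acc=0  regs=<0,0>
  2: (1,1).acc=24  regs=<9,24>
  3: (1,1).acc=31  regs=<5,31>

(row, col, cycle) = (1, 1, 3)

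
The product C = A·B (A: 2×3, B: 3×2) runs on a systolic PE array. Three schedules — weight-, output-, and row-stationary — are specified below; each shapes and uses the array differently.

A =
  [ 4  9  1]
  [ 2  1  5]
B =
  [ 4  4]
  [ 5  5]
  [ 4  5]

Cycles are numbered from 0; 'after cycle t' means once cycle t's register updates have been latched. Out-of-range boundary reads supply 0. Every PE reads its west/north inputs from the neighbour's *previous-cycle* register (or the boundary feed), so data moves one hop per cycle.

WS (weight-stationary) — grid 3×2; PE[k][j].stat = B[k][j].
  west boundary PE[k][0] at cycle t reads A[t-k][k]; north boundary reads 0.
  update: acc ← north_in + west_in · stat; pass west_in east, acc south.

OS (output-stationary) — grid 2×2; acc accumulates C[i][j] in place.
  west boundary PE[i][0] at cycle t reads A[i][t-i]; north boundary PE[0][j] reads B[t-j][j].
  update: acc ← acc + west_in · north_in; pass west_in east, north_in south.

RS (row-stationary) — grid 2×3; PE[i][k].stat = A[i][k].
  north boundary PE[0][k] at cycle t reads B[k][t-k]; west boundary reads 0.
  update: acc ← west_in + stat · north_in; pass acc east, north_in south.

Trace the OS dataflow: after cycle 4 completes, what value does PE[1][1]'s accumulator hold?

OS on a 2×2 grid — tracing PE[1][1] and its feeders:
  c0 r0c1: 0 / 0 / 0
  c0 r1c0: 0 / 0 / 0
  c0 r1c1: 0 / 0 / 0
  c1 r0c1: 16 / 4 / 4
  c1 r1c0: 8 / 2 / 4
  c1 r1c1: 0 / 0 / 0
  c2 r0c1: 61 / 9 / 5
  c2 r1c0: 13 / 1 / 5
  c2 r1c1: 8 / 2 / 4
  c3 r0c1: 66 / 1 / 5
  c3 r1c0: 33 / 5 / 4
  c3 r1c1: 13 / 1 / 5
  c4 r0c1: 66 / 0 / 0
  c4 r1c0: 33 / 0 / 0
  c4 r1c1: 38 / 5 / 5

PE[1][1].acc = 38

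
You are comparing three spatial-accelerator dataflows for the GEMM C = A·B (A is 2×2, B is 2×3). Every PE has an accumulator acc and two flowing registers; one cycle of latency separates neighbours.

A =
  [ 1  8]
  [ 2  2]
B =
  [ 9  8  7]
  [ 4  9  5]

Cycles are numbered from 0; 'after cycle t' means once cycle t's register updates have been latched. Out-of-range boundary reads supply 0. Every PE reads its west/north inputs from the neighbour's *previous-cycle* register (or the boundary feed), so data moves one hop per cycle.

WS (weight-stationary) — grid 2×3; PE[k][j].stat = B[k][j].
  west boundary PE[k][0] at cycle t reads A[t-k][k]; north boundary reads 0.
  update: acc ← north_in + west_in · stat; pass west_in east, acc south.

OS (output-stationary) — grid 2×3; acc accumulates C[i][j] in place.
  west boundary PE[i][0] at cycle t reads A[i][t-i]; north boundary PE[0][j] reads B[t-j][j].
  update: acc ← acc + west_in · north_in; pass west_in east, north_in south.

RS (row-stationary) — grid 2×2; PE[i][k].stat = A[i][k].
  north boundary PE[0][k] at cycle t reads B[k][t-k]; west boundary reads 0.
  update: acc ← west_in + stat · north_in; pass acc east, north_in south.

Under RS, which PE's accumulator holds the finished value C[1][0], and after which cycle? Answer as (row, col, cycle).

(row, col, cycle) = (1, 1, 2)

RS — PE[1][1] is where C[1][0] collects:
  cycle 0: PE[1][1] → acc 0, east 0, south 0
  cycle 1: PE[1][1] → acc 0, east 0, south 0
  cycle 2: PE[1][1] → acc 26, east 26, south 4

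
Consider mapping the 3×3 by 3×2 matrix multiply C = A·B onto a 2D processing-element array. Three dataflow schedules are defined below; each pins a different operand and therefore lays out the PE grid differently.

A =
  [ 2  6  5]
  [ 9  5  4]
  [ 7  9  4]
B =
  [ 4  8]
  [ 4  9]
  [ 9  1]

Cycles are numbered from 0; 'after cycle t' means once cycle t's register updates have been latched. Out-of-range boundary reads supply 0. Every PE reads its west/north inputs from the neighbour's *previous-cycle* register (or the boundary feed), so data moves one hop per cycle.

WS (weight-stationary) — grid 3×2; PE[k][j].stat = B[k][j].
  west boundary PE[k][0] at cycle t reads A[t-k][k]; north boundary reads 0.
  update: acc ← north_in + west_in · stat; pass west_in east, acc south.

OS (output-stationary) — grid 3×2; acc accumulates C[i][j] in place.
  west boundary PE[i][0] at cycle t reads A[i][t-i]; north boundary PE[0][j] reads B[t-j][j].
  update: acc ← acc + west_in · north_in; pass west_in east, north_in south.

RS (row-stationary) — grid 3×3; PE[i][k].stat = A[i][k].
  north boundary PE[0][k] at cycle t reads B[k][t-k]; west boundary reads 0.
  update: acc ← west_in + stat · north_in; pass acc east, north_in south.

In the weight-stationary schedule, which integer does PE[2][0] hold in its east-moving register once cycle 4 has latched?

WS on a 3×2 grid — tracing PE[2][0] and its feeders:
  step 0 · PE1,0: acc=0; fwd→0 fwd↓0
  step 0 · PE2,0: acc=0; fwd→0 fwd↓0
  step 1 · PE1,0: acc=32; fwd→6 fwd↓32
  step 1 · PE2,0: acc=0; fwd→0 fwd↓0
  step 2 · PE1,0: acc=56; fwd→5 fwd↓56
  step 2 · PE2,0: acc=77; fwd→5 fwd↓77
  step 3 · PE1,0: acc=64; fwd→9 fwd↓64
  step 3 · PE2,0: acc=92; fwd→4 fwd↓92
  step 4 · PE1,0: acc=0; fwd→0 fwd↓0
  step 4 · PE2,0: acc=100; fwd→4 fwd↓100

register = 4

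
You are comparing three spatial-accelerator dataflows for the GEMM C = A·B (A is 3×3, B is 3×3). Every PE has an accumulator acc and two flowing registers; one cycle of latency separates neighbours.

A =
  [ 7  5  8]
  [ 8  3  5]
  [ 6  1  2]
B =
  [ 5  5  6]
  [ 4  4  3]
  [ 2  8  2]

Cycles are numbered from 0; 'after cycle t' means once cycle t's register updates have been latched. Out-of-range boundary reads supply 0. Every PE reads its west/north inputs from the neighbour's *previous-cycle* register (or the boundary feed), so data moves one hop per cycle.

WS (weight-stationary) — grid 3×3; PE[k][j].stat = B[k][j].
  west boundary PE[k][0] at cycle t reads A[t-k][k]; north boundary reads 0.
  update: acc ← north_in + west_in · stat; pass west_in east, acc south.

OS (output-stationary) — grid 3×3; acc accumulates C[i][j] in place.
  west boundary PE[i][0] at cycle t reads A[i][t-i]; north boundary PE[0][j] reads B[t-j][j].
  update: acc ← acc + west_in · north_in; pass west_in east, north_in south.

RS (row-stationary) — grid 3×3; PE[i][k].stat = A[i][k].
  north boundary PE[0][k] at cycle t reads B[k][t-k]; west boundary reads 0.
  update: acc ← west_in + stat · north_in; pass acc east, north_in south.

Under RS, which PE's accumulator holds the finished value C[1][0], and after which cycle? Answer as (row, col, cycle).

RS — PE[1][2] is where C[1][0] collects:
  [0] (1,2) acc=0 (h:0 v:0)
  [1] (1,2) acc=0 (h:0 v:0)
  [2] (1,2) acc=0 (h:0 v:0)
  [3] (1,2) acc=62 (h:62 v:2)

(row, col, cycle) = (1, 2, 3)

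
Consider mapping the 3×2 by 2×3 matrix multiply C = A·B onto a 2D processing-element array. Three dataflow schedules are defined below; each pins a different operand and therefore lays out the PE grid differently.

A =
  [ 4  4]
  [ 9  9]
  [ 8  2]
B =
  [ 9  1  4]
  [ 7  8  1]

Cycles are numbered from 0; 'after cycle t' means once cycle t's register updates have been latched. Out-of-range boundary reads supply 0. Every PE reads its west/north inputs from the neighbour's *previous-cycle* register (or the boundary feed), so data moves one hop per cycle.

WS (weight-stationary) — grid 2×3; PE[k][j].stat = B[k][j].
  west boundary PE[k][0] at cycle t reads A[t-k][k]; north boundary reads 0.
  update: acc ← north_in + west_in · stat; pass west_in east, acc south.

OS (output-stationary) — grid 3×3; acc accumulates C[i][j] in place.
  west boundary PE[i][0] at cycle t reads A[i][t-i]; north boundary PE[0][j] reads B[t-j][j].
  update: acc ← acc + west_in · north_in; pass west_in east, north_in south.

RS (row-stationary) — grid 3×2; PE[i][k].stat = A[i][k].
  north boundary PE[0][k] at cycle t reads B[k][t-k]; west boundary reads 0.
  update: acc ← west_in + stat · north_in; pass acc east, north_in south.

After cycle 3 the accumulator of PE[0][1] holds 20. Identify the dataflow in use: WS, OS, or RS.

dataflow = RS

WS [2×3] PE[0][1] across cycles:
  step 0 · PE0,1: acc=0; fwd→0 fwd↓0
  step 1 · PE0,1: acc=4; fwd→4 fwd↓4
  step 2 · PE0,1: acc=9; fwd→9 fwd↓9
  step 3 · PE0,1: acc=8; fwd→8 fwd↓8
OS [3×3] PE[0][1] across cycles:
  step 0 · PE0,1: acc=0; fwd→0 fwd↓0
  step 1 · PE0,1: acc=4; fwd→4 fwd↓1
  step 2 · PE0,1: acc=36; fwd→4 fwd↓8
  step 3 · PE0,1: acc=36; fwd→0 fwd↓0
RS [3×2] PE[0][1] across cycles:
  step 0 · PE0,1: acc=0; fwd→0 fwd↓0
  step 1 · PE0,1: acc=64; fwd→64 fwd↓7
  step 2 · PE0,1: acc=36; fwd→36 fwd↓8
  step 3 · PE0,1: acc=20; fwd→20 fwd↓1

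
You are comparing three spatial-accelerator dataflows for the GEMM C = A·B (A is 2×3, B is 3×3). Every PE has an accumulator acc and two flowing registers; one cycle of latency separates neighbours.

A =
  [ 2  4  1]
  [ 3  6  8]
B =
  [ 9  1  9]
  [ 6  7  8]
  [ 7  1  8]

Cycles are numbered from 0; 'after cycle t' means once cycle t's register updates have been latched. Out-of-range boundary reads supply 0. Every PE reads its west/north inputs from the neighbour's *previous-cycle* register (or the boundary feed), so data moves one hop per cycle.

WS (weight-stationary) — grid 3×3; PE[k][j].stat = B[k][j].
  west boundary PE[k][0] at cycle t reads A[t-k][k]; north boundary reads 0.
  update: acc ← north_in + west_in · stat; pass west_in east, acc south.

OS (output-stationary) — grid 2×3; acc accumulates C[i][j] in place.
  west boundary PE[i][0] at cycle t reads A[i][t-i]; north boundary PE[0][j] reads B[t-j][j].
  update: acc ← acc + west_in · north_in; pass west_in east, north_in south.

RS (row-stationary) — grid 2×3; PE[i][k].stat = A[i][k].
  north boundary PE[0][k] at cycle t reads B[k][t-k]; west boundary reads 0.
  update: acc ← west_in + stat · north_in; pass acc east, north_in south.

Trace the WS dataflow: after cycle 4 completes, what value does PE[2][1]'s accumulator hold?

WS 3×3: PE[2][1] cycle-by-cycle (with neighbour feeds):
  [0] (1,1) acc=0 (h:0 v:0)
  [0] (2,0) acc=0 (h:0 v:0)
  [0] (2,1) acc=0 (h:0 v:0)
  [1] (1,1) acc=0 (h:0 v:0)
  [1] (2,0) acc=0 (h:0 v:0)
  [1] (2,1) acc=0 (h:0 v:0)
  [2] (1,1) acc=30 (h:4 v:30)
  [2] (2,0) acc=49 (h:1 v:49)
  [2] (2,1) acc=0 (h:0 v:0)
  [3] (1,1) acc=45 (h:6 v:45)
  [3] (2,0) acc=119 (h:8 v:119)
  [3] (2,1) acc=31 (h:1 v:31)
  [4] (1,1) acc=0 (h:0 v:0)
  [4] (2,0) acc=0 (h:0 v:0)
  [4] (2,1) acc=53 (h:8 v:53)

PE[2][1].acc = 53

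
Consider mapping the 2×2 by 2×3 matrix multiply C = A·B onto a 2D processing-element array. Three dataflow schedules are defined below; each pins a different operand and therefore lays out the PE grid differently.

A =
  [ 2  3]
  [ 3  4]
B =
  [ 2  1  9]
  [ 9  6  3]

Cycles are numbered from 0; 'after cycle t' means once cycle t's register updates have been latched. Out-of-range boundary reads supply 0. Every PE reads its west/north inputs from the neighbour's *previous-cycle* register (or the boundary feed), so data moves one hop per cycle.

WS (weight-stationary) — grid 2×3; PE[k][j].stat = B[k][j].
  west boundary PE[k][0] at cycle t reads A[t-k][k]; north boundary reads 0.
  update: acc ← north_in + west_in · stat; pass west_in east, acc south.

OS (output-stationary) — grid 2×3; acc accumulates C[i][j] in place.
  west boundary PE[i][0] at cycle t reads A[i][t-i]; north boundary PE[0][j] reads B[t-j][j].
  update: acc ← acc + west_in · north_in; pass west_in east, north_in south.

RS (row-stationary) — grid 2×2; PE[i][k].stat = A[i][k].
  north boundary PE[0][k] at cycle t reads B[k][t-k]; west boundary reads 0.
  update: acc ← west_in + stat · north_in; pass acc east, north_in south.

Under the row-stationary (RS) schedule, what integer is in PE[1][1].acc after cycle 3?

RS 2×2: PE[1][1] cycle-by-cycle (with neighbour feeds):
  cycle 0: PE[0][1] → acc 0, east 0, south 0
  cycle 0: PE[1][0] → acc 0, east 0, south 0
  cycle 0: PE[1][1] → acc 0, east 0, south 0
  cycle 1: PE[0][1] → acc 31, east 31, south 9
  cycle 1: PE[1][0] → acc 6, east 6, south 2
  cycle 1: PE[1][1] → acc 0, east 0, south 0
  cycle 2: PE[0][1] → acc 20, east 20, south 6
  cycle 2: PE[1][0] → acc 3, east 3, south 1
  cycle 2: PE[1][1] → acc 42, east 42, south 9
  cycle 3: PE[0][1] → acc 27, east 27, south 3
  cycle 3: PE[1][0] → acc 27, east 27, south 9
  cycle 3: PE[1][1] → acc 27, east 27, south 6

PE[1][1].acc = 27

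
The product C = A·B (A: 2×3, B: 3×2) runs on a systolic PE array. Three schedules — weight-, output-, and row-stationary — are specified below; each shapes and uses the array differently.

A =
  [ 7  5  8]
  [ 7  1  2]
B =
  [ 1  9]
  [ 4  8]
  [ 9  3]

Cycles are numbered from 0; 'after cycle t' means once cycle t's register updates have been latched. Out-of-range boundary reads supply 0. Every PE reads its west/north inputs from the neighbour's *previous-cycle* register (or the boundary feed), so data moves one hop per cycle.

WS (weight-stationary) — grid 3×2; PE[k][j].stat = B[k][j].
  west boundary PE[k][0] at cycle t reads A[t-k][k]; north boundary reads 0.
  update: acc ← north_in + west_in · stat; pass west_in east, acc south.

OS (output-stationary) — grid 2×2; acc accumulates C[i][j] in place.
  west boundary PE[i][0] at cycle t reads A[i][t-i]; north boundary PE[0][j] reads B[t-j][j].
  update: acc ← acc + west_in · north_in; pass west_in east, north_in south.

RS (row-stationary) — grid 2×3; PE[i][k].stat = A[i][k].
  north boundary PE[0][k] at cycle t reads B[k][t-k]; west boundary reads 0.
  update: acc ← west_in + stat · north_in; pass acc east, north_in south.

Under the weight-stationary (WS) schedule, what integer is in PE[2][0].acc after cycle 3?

Tracing WS — 3×2 array, target PE[2][0]:
  c0 r1c0: 0 / 0 / 0
  c0 r2c0: 0 / 0 / 0
  c1 r1c0: 27 / 5 / 27
  c1 r2c0: 0 / 0 / 0
  c2 r1c0: 11 / 1 / 11
  c2 r2c0: 99 / 8 / 99
  c3 r1c0: 0 / 0 / 0
  c3 r2c0: 29 / 2 / 29

PE[2][0].acc = 29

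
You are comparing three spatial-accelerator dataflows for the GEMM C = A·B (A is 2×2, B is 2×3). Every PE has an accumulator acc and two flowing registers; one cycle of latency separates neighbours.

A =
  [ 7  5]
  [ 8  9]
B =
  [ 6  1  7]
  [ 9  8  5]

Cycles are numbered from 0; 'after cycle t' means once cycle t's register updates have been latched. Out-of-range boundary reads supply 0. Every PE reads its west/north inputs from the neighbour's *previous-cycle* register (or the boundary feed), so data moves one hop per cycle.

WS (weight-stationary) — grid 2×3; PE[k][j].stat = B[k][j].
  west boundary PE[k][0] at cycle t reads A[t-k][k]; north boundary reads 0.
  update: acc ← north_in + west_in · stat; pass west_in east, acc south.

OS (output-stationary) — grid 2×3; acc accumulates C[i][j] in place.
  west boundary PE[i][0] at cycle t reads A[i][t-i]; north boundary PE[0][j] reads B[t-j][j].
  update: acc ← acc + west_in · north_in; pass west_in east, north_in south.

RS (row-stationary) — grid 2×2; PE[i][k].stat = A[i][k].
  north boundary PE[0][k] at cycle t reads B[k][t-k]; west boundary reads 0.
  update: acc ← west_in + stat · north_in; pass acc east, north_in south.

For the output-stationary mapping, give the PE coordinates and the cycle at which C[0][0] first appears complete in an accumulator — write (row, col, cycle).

OS: C[0][0] accumulates in PE[0][0]:
  cycle 0: PE[0][0] → acc 42, east 7, south 6
  cycle 1: PE[0][0] → acc 87, east 5, south 9

(row, col, cycle) = (0, 0, 1)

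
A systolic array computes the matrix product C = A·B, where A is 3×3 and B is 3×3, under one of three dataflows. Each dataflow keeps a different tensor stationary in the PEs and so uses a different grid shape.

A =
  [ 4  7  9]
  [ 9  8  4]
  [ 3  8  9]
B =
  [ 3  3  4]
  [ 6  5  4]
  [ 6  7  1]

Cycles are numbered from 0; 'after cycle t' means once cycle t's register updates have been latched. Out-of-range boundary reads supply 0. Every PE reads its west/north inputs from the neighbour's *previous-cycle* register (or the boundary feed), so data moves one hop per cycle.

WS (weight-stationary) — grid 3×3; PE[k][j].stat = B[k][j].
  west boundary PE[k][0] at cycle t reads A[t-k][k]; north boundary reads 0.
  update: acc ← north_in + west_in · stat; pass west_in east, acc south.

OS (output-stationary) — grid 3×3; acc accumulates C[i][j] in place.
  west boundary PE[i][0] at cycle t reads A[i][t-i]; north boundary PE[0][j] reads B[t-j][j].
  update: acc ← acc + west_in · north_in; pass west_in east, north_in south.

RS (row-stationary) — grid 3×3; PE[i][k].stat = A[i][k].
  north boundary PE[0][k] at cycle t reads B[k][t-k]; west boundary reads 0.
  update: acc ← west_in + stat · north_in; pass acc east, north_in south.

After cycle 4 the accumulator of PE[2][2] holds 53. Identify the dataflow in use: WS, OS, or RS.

dataflow = WS

— WS: 3×3; PE[2][2] trace:
  @0  [2,2]  acc 0  |  →0  ↓0
  @1  [2,2]  acc 0  |  →0  ↓0
  @2  [2,2]  acc 0  |  →0  ↓0
  @3  [2,2]  acc 0  |  →0  ↓0
  @4  [2,2]  acc 53  |  →9  ↓53
— OS: 3×3; PE[2][2] trace:
  @0  [2,2]  acc 0  |  →0  ↓0
  @1  [2,2]  acc 0  |  →0  ↓0
  @2  [2,2]  acc 0  |  →0  ↓0
  @3  [2,2]  acc 0  |  →0  ↓0
  @4  [2,2]  acc 12  |  →3  ↓4
— RS: 3×3; PE[2][2] trace:
  @0  [2,2]  acc 0  |  →0  ↓0
  @1  [2,2]  acc 0  |  →0  ↓0
  @2  [2,2]  acc 0  |  →0  ↓0
  @3  [2,2]  acc 0  |  →0  ↓0
  @4  [2,2]  acc 111  |  →111  ↓6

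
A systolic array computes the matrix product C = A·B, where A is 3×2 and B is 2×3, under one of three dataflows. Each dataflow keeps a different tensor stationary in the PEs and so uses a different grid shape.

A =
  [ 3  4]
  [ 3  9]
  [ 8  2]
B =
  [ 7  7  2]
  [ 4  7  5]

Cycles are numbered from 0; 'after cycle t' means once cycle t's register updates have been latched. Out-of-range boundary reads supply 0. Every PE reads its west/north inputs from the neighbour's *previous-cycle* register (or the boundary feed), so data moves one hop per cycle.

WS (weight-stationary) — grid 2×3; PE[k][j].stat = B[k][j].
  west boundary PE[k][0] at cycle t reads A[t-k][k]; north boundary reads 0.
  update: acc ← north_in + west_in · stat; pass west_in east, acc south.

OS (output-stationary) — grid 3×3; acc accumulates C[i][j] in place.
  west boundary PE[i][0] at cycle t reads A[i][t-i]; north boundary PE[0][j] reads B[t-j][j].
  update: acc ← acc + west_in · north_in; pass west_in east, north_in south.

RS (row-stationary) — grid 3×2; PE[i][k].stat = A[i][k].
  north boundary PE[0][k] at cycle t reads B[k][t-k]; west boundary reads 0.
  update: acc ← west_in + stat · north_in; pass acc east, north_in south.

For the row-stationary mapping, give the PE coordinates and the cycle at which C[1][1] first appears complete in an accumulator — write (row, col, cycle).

(row, col, cycle) = (1, 1, 3)

RS — PE[1][1] is where C[1][1] collects:
  c0 r1c1: 0 / 0 / 0
  c1 r1c1: 0 / 0 / 0
  c2 r1c1: 57 / 57 / 4
  c3 r1c1: 84 / 84 / 7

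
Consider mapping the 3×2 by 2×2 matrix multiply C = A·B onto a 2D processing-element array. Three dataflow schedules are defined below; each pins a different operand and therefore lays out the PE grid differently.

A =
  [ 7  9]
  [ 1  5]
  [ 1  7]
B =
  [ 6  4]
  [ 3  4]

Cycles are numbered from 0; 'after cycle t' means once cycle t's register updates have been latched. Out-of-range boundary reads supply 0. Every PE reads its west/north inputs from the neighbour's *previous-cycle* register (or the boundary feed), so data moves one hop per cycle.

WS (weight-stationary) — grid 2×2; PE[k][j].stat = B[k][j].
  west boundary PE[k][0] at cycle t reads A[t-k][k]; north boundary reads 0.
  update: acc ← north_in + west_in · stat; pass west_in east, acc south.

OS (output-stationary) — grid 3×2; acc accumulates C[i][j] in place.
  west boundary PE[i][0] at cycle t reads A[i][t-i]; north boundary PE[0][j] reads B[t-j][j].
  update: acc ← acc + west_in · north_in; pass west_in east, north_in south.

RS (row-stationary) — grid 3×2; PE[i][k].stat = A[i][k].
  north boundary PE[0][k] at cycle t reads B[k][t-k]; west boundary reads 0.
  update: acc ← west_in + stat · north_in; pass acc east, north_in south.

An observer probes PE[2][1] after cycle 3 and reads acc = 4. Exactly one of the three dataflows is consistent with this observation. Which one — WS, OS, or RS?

— WS: 2×2 array has no PE[2][1].
Under OS (3×2), PE[2][1]:
  step 0 · PE2,1: acc=0; fwd→0 fwd↓0
  step 1 · PE2,1: acc=0; fwd→0 fwd↓0
  step 2 · PE2,1: acc=0; fwd→0 fwd↓0
  step 3 · PE2,1: acc=4; fwd→1 fwd↓4
Under RS (3×2), PE[2][1]:
  step 0 · PE2,1: acc=0; fwd→0 fwd↓0
  step 1 · PE2,1: acc=0; fwd→0 fwd↓0
  step 2 · PE2,1: acc=0; fwd→0 fwd↓0
  step 3 · PE2,1: acc=27; fwd→27 fwd↓3

dataflow = OS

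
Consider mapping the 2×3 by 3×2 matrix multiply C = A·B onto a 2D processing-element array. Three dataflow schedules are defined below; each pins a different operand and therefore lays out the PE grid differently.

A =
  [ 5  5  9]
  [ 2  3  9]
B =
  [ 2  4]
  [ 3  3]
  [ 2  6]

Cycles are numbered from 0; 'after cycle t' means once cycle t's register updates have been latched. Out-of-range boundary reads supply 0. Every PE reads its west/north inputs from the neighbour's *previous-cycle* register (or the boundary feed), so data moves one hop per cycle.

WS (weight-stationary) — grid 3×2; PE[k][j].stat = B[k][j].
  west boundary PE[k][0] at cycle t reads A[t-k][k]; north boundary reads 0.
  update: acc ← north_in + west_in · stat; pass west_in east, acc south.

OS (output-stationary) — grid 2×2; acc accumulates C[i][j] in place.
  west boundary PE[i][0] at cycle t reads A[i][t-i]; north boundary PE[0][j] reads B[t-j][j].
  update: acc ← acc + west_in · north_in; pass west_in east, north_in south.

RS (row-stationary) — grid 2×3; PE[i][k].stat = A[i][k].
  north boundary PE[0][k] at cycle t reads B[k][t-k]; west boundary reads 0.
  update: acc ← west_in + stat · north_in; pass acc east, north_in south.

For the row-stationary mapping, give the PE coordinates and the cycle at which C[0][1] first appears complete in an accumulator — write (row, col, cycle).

(row, col, cycle) = (0, 2, 3)

Under RS, C[0][1] lands at PE[0][2]:
  t=0 PE[0][2]: acc=0 h=0 v=0
  t=1 PE[0][2]: acc=0 h=0 v=0
  t=2 PE[0][2]: acc=43 h=43 v=2
  t=3 PE[0][2]: acc=89 h=89 v=6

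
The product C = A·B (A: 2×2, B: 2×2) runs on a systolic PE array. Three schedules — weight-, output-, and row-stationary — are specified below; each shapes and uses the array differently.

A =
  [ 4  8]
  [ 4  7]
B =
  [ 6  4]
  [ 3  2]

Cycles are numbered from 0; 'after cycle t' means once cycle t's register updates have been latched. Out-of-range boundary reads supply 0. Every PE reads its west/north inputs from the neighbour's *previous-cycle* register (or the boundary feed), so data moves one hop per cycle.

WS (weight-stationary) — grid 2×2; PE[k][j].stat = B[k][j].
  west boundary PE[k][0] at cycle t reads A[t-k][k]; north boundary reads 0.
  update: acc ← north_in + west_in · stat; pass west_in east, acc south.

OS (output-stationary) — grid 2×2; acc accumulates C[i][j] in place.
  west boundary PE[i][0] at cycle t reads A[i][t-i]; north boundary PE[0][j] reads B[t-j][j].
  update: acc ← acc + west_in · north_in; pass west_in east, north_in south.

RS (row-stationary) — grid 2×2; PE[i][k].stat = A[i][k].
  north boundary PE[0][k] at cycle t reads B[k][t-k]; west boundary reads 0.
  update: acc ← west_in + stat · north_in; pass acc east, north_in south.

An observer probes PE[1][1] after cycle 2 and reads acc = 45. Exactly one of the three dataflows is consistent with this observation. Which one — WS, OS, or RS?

WS (2×2 grid), PE[1][1]:
  cycle 0: PE[1][1] → acc 0, east 0, south 0
  cycle 1: PE[1][1] → acc 0, east 0, south 0
  cycle 2: PE[1][1] → acc 32, east 8, south 32
OS (2×2 grid), PE[1][1]:
  cycle 0: PE[1][1] → acc 0, east 0, south 0
  cycle 1: PE[1][1] → acc 0, east 0, south 0
  cycle 2: PE[1][1] → acc 16, east 4, south 4
RS (2×2 grid), PE[1][1]:
  cycle 0: PE[1][1] → acc 0, east 0, south 0
  cycle 1: PE[1][1] → acc 0, east 0, south 0
  cycle 2: PE[1][1] → acc 45, east 45, south 3

dataflow = RS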